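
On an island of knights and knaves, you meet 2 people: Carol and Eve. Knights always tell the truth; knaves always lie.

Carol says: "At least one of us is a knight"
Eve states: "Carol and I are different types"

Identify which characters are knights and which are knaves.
Carol is a knave.
Eve is a knave.

Verification:
- Carol (knave) says "At least one of us is a knight" - this is FALSE (a lie) because no one is a knight.
- Eve (knave) says "Carol and I are different types" - this is FALSE (a lie) because Eve is a knave and Carol is a knave.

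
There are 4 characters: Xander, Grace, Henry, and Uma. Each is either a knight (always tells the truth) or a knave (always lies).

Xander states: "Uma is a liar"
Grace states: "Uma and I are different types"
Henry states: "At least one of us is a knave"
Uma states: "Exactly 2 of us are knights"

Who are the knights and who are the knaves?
Xander is a knight.
Grace is a knight.
Henry is a knight.
Uma is a knave.

Verification:
- Xander (knight) says "Uma is a liar" - this is TRUE because Uma is a knave.
- Grace (knight) says "Uma and I are different types" - this is TRUE because Grace is a knight and Uma is a knave.
- Henry (knight) says "At least one of us is a knave" - this is TRUE because Uma is a knave.
- Uma (knave) says "Exactly 2 of us are knights" - this is FALSE (a lie) because there are 3 knights.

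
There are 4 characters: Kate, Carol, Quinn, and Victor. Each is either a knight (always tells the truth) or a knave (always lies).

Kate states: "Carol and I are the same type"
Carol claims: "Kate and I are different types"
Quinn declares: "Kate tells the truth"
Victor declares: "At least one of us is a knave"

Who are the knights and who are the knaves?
Kate is a knave.
Carol is a knight.
Quinn is a knave.
Victor is a knight.

Verification:
- Kate (knave) says "Carol and I are the same type" - this is FALSE (a lie) because Kate is a knave and Carol is a knight.
- Carol (knight) says "Kate and I are different types" - this is TRUE because Carol is a knight and Kate is a knave.
- Quinn (knave) says "Kate tells the truth" - this is FALSE (a lie) because Kate is a knave.
- Victor (knight) says "At least one of us is a knave" - this is TRUE because Kate and Quinn are knaves.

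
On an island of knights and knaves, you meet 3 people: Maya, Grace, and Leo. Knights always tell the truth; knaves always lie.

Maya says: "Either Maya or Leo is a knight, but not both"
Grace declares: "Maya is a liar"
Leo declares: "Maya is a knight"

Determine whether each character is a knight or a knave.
Maya is a knave.
Grace is a knight.
Leo is a knave.

Verification:
- Maya (knave) says "Either Maya or Leo is a knight, but not both" - this is FALSE (a lie) because Maya is a knave and Leo is a knave.
- Grace (knight) says "Maya is a liar" - this is TRUE because Maya is a knave.
- Leo (knave) says "Maya is a knight" - this is FALSE (a lie) because Maya is a knave.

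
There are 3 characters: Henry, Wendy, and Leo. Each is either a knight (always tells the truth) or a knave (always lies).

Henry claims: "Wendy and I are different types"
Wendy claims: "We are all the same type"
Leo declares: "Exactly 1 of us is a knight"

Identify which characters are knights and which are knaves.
Henry is a knave.
Wendy is a knave.
Leo is a knight.

Verification:
- Henry (knave) says "Wendy and I are different types" - this is FALSE (a lie) because Henry is a knave and Wendy is a knave.
- Wendy (knave) says "We are all the same type" - this is FALSE (a lie) because Leo is a knight and Henry and Wendy are knaves.
- Leo (knight) says "Exactly 1 of us is a knight" - this is TRUE because there are 1 knights.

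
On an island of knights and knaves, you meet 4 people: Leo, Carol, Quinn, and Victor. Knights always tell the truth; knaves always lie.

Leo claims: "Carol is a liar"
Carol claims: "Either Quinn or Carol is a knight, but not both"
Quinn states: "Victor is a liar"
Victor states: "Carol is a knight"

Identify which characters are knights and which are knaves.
Leo is a knave.
Carol is a knight.
Quinn is a knave.
Victor is a knight.

Verification:
- Leo (knave) says "Carol is a liar" - this is FALSE (a lie) because Carol is a knight.
- Carol (knight) says "Either Quinn or Carol is a knight, but not both" - this is TRUE because Quinn is a knave and Carol is a knight.
- Quinn (knave) says "Victor is a liar" - this is FALSE (a lie) because Victor is a knight.
- Victor (knight) says "Carol is a knight" - this is TRUE because Carol is a knight.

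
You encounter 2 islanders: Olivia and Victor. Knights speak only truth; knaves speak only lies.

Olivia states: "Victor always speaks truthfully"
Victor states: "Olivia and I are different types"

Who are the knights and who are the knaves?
Olivia is a knave.
Victor is a knave.

Verification:
- Olivia (knave) says "Victor always speaks truthfully" - this is FALSE (a lie) because Victor is a knave.
- Victor (knave) says "Olivia and I are different types" - this is FALSE (a lie) because Victor is a knave and Olivia is a knave.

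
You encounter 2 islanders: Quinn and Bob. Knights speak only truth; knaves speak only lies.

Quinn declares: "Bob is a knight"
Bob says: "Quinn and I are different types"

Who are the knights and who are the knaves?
Quinn is a knave.
Bob is a knave.

Verification:
- Quinn (knave) says "Bob is a knight" - this is FALSE (a lie) because Bob is a knave.
- Bob (knave) says "Quinn and I are different types" - this is FALSE (a lie) because Bob is a knave and Quinn is a knave.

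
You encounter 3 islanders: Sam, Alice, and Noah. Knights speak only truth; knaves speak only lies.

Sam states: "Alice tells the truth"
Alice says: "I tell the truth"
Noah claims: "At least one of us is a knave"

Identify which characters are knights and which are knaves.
Sam is a knave.
Alice is a knave.
Noah is a knight.

Verification:
- Sam (knave) says "Alice tells the truth" - this is FALSE (a lie) because Alice is a knave.
- Alice (knave) says "I tell the truth" - this is FALSE (a lie) because Alice is a knave.
- Noah (knight) says "At least one of us is a knave" - this is TRUE because Sam and Alice are knaves.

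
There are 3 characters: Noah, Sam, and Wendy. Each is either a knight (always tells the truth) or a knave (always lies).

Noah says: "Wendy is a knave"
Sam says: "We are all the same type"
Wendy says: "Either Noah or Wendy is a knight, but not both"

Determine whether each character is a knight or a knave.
Noah is a knave.
Sam is a knave.
Wendy is a knight.

Verification:
- Noah (knave) says "Wendy is a knave" - this is FALSE (a lie) because Wendy is a knight.
- Sam (knave) says "We are all the same type" - this is FALSE (a lie) because Wendy is a knight and Noah and Sam are knaves.
- Wendy (knight) says "Either Noah or Wendy is a knight, but not both" - this is TRUE because Noah is a knave and Wendy is a knight.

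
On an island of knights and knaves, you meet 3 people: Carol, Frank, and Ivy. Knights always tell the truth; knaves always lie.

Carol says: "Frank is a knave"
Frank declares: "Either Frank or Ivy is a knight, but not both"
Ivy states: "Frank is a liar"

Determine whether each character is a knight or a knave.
Carol is a knave.
Frank is a knight.
Ivy is a knave.

Verification:
- Carol (knave) says "Frank is a knave" - this is FALSE (a lie) because Frank is a knight.
- Frank (knight) says "Either Frank or Ivy is a knight, but not both" - this is TRUE because Frank is a knight and Ivy is a knave.
- Ivy (knave) says "Frank is a liar" - this is FALSE (a lie) because Frank is a knight.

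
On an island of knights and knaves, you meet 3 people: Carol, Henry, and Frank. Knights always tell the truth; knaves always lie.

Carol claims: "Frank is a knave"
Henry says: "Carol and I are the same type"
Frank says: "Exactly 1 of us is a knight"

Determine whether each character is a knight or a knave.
Carol is a knight.
Henry is a knight.
Frank is a knave.

Verification:
- Carol (knight) says "Frank is a knave" - this is TRUE because Frank is a knave.
- Henry (knight) says "Carol and I are the same type" - this is TRUE because Henry is a knight and Carol is a knight.
- Frank (knave) says "Exactly 1 of us is a knight" - this is FALSE (a lie) because there are 2 knights.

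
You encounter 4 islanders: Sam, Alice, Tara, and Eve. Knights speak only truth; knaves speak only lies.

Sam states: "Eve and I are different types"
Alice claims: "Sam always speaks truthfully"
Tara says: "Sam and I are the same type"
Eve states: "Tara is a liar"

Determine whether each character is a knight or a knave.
Sam is a knight.
Alice is a knight.
Tara is a knight.
Eve is a knave.

Verification:
- Sam (knight) says "Eve and I are different types" - this is TRUE because Sam is a knight and Eve is a knave.
- Alice (knight) says "Sam always speaks truthfully" - this is TRUE because Sam is a knight.
- Tara (knight) says "Sam and I are the same type" - this is TRUE because Tara is a knight and Sam is a knight.
- Eve (knave) says "Tara is a liar" - this is FALSE (a lie) because Tara is a knight.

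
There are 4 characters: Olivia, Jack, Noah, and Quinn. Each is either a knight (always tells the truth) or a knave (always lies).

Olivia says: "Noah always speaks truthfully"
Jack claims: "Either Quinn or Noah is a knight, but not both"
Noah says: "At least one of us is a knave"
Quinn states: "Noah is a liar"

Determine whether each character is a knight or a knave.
Olivia is a knight.
Jack is a knight.
Noah is a knight.
Quinn is a knave.

Verification:
- Olivia (knight) says "Noah always speaks truthfully" - this is TRUE because Noah is a knight.
- Jack (knight) says "Either Quinn or Noah is a knight, but not both" - this is TRUE because Quinn is a knave and Noah is a knight.
- Noah (knight) says "At least one of us is a knave" - this is TRUE because Quinn is a knave.
- Quinn (knave) says "Noah is a liar" - this is FALSE (a lie) because Noah is a knight.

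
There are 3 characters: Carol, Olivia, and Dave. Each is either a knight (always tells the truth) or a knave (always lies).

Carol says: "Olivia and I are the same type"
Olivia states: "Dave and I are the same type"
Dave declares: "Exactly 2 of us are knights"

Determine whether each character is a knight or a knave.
Carol is a knave.
Olivia is a knight.
Dave is a knight.

Verification:
- Carol (knave) says "Olivia and I are the same type" - this is FALSE (a lie) because Carol is a knave and Olivia is a knight.
- Olivia (knight) says "Dave and I are the same type" - this is TRUE because Olivia is a knight and Dave is a knight.
- Dave (knight) says "Exactly 2 of us are knights" - this is TRUE because there are 2 knights.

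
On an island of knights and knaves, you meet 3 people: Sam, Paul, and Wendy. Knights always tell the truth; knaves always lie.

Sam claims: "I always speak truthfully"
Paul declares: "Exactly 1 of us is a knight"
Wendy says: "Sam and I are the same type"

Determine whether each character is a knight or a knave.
Sam is a knight.
Paul is a knave.
Wendy is a knight.

Verification:
- Sam (knight) says "I always speak truthfully" - this is TRUE because Sam is a knight.
- Paul (knave) says "Exactly 1 of us is a knight" - this is FALSE (a lie) because there are 2 knights.
- Wendy (knight) says "Sam and I are the same type" - this is TRUE because Wendy is a knight and Sam is a knight.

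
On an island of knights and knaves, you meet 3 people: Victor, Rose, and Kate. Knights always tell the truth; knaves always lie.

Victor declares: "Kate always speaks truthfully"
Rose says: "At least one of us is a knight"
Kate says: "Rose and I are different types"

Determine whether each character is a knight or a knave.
Victor is a knave.
Rose is a knave.
Kate is a knave.

Verification:
- Victor (knave) says "Kate always speaks truthfully" - this is FALSE (a lie) because Kate is a knave.
- Rose (knave) says "At least one of us is a knight" - this is FALSE (a lie) because no one is a knight.
- Kate (knave) says "Rose and I are different types" - this is FALSE (a lie) because Kate is a knave and Rose is a knave.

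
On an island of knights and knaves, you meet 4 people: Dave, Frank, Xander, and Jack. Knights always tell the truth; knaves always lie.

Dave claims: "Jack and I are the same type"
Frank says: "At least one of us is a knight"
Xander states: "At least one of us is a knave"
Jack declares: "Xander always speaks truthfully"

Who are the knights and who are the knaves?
Dave is a knave.
Frank is a knight.
Xander is a knight.
Jack is a knight.

Verification:
- Dave (knave) says "Jack and I are the same type" - this is FALSE (a lie) because Dave is a knave and Jack is a knight.
- Frank (knight) says "At least one of us is a knight" - this is TRUE because Frank, Xander, and Jack are knights.
- Xander (knight) says "At least one of us is a knave" - this is TRUE because Dave is a knave.
- Jack (knight) says "Xander always speaks truthfully" - this is TRUE because Xander is a knight.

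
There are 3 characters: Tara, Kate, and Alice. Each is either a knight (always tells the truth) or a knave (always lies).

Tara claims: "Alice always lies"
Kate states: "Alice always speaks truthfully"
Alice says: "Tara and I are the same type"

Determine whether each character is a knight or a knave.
Tara is a knight.
Kate is a knave.
Alice is a knave.

Verification:
- Tara (knight) says "Alice always lies" - this is TRUE because Alice is a knave.
- Kate (knave) says "Alice always speaks truthfully" - this is FALSE (a lie) because Alice is a knave.
- Alice (knave) says "Tara and I are the same type" - this is FALSE (a lie) because Alice is a knave and Tara is a knight.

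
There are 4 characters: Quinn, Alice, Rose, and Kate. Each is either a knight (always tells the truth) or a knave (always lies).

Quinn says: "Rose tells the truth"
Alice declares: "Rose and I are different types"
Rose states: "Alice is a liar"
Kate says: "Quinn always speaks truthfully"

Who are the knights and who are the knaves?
Quinn is a knave.
Alice is a knight.
Rose is a knave.
Kate is a knave.

Verification:
- Quinn (knave) says "Rose tells the truth" - this is FALSE (a lie) because Rose is a knave.
- Alice (knight) says "Rose and I are different types" - this is TRUE because Alice is a knight and Rose is a knave.
- Rose (knave) says "Alice is a liar" - this is FALSE (a lie) because Alice is a knight.
- Kate (knave) says "Quinn always speaks truthfully" - this is FALSE (a lie) because Quinn is a knave.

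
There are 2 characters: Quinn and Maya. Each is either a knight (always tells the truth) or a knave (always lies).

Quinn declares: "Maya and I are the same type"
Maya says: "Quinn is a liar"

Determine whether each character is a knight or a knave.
Quinn is a knave.
Maya is a knight.

Verification:
- Quinn (knave) says "Maya and I are the same type" - this is FALSE (a lie) because Quinn is a knave and Maya is a knight.
- Maya (knight) says "Quinn is a liar" - this is TRUE because Quinn is a knave.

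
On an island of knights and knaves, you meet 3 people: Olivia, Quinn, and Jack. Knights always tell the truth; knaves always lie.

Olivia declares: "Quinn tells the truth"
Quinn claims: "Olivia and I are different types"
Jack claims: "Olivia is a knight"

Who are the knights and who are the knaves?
Olivia is a knave.
Quinn is a knave.
Jack is a knave.

Verification:
- Olivia (knave) says "Quinn tells the truth" - this is FALSE (a lie) because Quinn is a knave.
- Quinn (knave) says "Olivia and I are different types" - this is FALSE (a lie) because Quinn is a knave and Olivia is a knave.
- Jack (knave) says "Olivia is a knight" - this is FALSE (a lie) because Olivia is a knave.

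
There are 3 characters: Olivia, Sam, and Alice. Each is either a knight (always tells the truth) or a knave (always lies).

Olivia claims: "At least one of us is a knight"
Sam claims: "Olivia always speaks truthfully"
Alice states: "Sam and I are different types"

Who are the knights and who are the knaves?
Olivia is a knave.
Sam is a knave.
Alice is a knave.

Verification:
- Olivia (knave) says "At least one of us is a knight" - this is FALSE (a lie) because no one is a knight.
- Sam (knave) says "Olivia always speaks truthfully" - this is FALSE (a lie) because Olivia is a knave.
- Alice (knave) says "Sam and I are different types" - this is FALSE (a lie) because Alice is a knave and Sam is a knave.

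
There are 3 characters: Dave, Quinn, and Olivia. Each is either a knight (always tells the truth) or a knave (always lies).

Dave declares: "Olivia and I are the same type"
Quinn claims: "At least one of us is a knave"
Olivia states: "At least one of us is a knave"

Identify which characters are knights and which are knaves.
Dave is a knave.
Quinn is a knight.
Olivia is a knight.

Verification:
- Dave (knave) says "Olivia and I are the same type" - this is FALSE (a lie) because Dave is a knave and Olivia is a knight.
- Quinn (knight) says "At least one of us is a knave" - this is TRUE because Dave is a knave.
- Olivia (knight) says "At least one of us is a knave" - this is TRUE because Dave is a knave.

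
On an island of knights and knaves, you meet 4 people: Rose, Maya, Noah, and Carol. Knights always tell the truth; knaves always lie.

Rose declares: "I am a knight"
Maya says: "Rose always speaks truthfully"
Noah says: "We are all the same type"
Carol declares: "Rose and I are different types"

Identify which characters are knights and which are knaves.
Rose is a knave.
Maya is a knave.
Noah is a knave.
Carol is a knight.

Verification:
- Rose (knave) says "I am a knight" - this is FALSE (a lie) because Rose is a knave.
- Maya (knave) says "Rose always speaks truthfully" - this is FALSE (a lie) because Rose is a knave.
- Noah (knave) says "We are all the same type" - this is FALSE (a lie) because Carol is a knight and Rose, Maya, and Noah are knaves.
- Carol (knight) says "Rose and I are different types" - this is TRUE because Carol is a knight and Rose is a knave.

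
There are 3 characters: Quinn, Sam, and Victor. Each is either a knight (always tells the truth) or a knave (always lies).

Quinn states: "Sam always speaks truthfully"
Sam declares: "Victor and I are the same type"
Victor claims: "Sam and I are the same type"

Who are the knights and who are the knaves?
Quinn is a knight.
Sam is a knight.
Victor is a knight.

Verification:
- Quinn (knight) says "Sam always speaks truthfully" - this is TRUE because Sam is a knight.
- Sam (knight) says "Victor and I are the same type" - this is TRUE because Sam is a knight and Victor is a knight.
- Victor (knight) says "Sam and I are the same type" - this is TRUE because Victor is a knight and Sam is a knight.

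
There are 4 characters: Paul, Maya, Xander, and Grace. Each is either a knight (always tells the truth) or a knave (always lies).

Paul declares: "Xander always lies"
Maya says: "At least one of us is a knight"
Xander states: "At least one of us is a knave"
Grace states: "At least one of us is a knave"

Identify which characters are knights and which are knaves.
Paul is a knave.
Maya is a knight.
Xander is a knight.
Grace is a knight.

Verification:
- Paul (knave) says "Xander always lies" - this is FALSE (a lie) because Xander is a knight.
- Maya (knight) says "At least one of us is a knight" - this is TRUE because Maya, Xander, and Grace are knights.
- Xander (knight) says "At least one of us is a knave" - this is TRUE because Paul is a knave.
- Grace (knight) says "At least one of us is a knave" - this is TRUE because Paul is a knave.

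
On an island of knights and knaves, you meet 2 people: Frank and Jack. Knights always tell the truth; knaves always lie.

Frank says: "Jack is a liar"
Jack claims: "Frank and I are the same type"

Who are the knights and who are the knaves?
Frank is a knight.
Jack is a knave.

Verification:
- Frank (knight) says "Jack is a liar" - this is TRUE because Jack is a knave.
- Jack (knave) says "Frank and I are the same type" - this is FALSE (a lie) because Jack is a knave and Frank is a knight.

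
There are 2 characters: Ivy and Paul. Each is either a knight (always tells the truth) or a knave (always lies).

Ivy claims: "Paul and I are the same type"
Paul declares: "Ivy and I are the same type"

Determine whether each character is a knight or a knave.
Ivy is a knight.
Paul is a knight.

Verification:
- Ivy (knight) says "Paul and I are the same type" - this is TRUE because Ivy is a knight and Paul is a knight.
- Paul (knight) says "Ivy and I are the same type" - this is TRUE because Paul is a knight and Ivy is a knight.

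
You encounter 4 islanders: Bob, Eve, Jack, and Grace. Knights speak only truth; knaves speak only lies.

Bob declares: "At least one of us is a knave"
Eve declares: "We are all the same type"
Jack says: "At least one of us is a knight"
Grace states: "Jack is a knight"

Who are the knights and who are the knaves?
Bob is a knight.
Eve is a knave.
Jack is a knight.
Grace is a knight.

Verification:
- Bob (knight) says "At least one of us is a knave" - this is TRUE because Eve is a knave.
- Eve (knave) says "We are all the same type" - this is FALSE (a lie) because Bob, Jack, and Grace are knights and Eve is a knave.
- Jack (knight) says "At least one of us is a knight" - this is TRUE because Bob, Jack, and Grace are knights.
- Grace (knight) says "Jack is a knight" - this is TRUE because Jack is a knight.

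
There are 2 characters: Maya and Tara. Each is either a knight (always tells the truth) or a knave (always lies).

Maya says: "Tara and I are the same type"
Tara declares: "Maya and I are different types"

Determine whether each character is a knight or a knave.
Maya is a knave.
Tara is a knight.

Verification:
- Maya (knave) says "Tara and I are the same type" - this is FALSE (a lie) because Maya is a knave and Tara is a knight.
- Tara (knight) says "Maya and I are different types" - this is TRUE because Tara is a knight and Maya is a knave.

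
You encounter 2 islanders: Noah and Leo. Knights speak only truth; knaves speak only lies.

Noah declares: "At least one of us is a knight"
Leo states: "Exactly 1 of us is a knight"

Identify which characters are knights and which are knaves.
Noah is a knave.
Leo is a knave.

Verification:
- Noah (knave) says "At least one of us is a knight" - this is FALSE (a lie) because no one is a knight.
- Leo (knave) says "Exactly 1 of us is a knight" - this is FALSE (a lie) because there are 0 knights.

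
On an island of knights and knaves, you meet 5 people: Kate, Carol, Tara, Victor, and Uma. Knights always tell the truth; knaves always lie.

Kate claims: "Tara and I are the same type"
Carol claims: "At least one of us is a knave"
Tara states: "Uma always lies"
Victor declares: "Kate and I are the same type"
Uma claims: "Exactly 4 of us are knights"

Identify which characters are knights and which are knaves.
Kate is a knight.
Carol is a knight.
Tara is a knight.
Victor is a knave.
Uma is a knave.

Verification:
- Kate (knight) says "Tara and I are the same type" - this is TRUE because Kate is a knight and Tara is a knight.
- Carol (knight) says "At least one of us is a knave" - this is TRUE because Victor and Uma are knaves.
- Tara (knight) says "Uma always lies" - this is TRUE because Uma is a knave.
- Victor (knave) says "Kate and I are the same type" - this is FALSE (a lie) because Victor is a knave and Kate is a knight.
- Uma (knave) says "Exactly 4 of us are knights" - this is FALSE (a lie) because there are 3 knights.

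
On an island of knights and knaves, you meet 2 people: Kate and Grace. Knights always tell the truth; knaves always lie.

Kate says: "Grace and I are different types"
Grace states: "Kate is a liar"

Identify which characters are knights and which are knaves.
Kate is a knight.
Grace is a knave.

Verification:
- Kate (knight) says "Grace and I are different types" - this is TRUE because Kate is a knight and Grace is a knave.
- Grace (knave) says "Kate is a liar" - this is FALSE (a lie) because Kate is a knight.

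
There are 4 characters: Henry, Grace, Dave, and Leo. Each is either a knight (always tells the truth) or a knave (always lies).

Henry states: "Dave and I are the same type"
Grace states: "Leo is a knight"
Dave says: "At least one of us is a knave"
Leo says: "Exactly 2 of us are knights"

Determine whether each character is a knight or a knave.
Henry is a knave.
Grace is a knave.
Dave is a knight.
Leo is a knave.

Verification:
- Henry (knave) says "Dave and I are the same type" - this is FALSE (a lie) because Henry is a knave and Dave is a knight.
- Grace (knave) says "Leo is a knight" - this is FALSE (a lie) because Leo is a knave.
- Dave (knight) says "At least one of us is a knave" - this is TRUE because Henry, Grace, and Leo are knaves.
- Leo (knave) says "Exactly 2 of us are knights" - this is FALSE (a lie) because there are 1 knights.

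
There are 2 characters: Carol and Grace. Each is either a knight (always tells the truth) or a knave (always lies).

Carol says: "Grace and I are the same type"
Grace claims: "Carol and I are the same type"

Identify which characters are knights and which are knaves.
Carol is a knight.
Grace is a knight.

Verification:
- Carol (knight) says "Grace and I are the same type" - this is TRUE because Carol is a knight and Grace is a knight.
- Grace (knight) says "Carol and I are the same type" - this is TRUE because Grace is a knight and Carol is a knight.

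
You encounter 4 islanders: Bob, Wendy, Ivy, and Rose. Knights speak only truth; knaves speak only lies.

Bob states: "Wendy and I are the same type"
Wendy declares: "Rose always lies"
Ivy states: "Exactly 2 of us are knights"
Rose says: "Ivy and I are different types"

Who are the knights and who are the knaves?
Bob is a knave.
Wendy is a knight.
Ivy is a knave.
Rose is a knave.

Verification:
- Bob (knave) says "Wendy and I are the same type" - this is FALSE (a lie) because Bob is a knave and Wendy is a knight.
- Wendy (knight) says "Rose always lies" - this is TRUE because Rose is a knave.
- Ivy (knave) says "Exactly 2 of us are knights" - this is FALSE (a lie) because there are 1 knights.
- Rose (knave) says "Ivy and I are different types" - this is FALSE (a lie) because Rose is a knave and Ivy is a knave.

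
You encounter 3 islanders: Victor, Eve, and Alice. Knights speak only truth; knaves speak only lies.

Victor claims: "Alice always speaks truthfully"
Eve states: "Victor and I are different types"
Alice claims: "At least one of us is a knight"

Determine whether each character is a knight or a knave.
Victor is a knave.
Eve is a knave.
Alice is a knave.

Verification:
- Victor (knave) says "Alice always speaks truthfully" - this is FALSE (a lie) because Alice is a knave.
- Eve (knave) says "Victor and I are different types" - this is FALSE (a lie) because Eve is a knave and Victor is a knave.
- Alice (knave) says "At least one of us is a knight" - this is FALSE (a lie) because no one is a knight.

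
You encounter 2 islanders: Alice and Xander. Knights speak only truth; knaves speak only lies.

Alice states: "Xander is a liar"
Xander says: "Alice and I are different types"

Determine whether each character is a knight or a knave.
Alice is a knave.
Xander is a knight.

Verification:
- Alice (knave) says "Xander is a liar" - this is FALSE (a lie) because Xander is a knight.
- Xander (knight) says "Alice and I are different types" - this is TRUE because Xander is a knight and Alice is a knave.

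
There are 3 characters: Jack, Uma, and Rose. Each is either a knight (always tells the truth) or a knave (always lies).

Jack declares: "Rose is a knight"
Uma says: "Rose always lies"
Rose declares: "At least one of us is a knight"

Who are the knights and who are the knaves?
Jack is a knight.
Uma is a knave.
Rose is a knight.

Verification:
- Jack (knight) says "Rose is a knight" - this is TRUE because Rose is a knight.
- Uma (knave) says "Rose always lies" - this is FALSE (a lie) because Rose is a knight.
- Rose (knight) says "At least one of us is a knight" - this is TRUE because Jack and Rose are knights.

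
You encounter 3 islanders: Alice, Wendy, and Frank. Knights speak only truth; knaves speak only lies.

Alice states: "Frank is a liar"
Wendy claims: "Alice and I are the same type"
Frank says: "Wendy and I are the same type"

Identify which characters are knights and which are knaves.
Alice is a knight.
Wendy is a knight.
Frank is a knave.

Verification:
- Alice (knight) says "Frank is a liar" - this is TRUE because Frank is a knave.
- Wendy (knight) says "Alice and I are the same type" - this is TRUE because Wendy is a knight and Alice is a knight.
- Frank (knave) says "Wendy and I are the same type" - this is FALSE (a lie) because Frank is a knave and Wendy is a knight.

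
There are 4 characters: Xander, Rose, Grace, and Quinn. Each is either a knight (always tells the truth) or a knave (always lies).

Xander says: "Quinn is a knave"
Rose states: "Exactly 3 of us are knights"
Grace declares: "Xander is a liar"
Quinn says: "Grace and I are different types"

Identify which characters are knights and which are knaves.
Xander is a knight.
Rose is a knave.
Grace is a knave.
Quinn is a knave.

Verification:
- Xander (knight) says "Quinn is a knave" - this is TRUE because Quinn is a knave.
- Rose (knave) says "Exactly 3 of us are knights" - this is FALSE (a lie) because there are 1 knights.
- Grace (knave) says "Xander is a liar" - this is FALSE (a lie) because Xander is a knight.
- Quinn (knave) says "Grace and I are different types" - this is FALSE (a lie) because Quinn is a knave and Grace is a knave.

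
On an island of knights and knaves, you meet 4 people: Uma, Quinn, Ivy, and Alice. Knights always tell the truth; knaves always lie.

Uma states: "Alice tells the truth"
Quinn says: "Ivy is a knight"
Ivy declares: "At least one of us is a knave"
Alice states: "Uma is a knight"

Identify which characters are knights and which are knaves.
Uma is a knave.
Quinn is a knight.
Ivy is a knight.
Alice is a knave.

Verification:
- Uma (knave) says "Alice tells the truth" - this is FALSE (a lie) because Alice is a knave.
- Quinn (knight) says "Ivy is a knight" - this is TRUE because Ivy is a knight.
- Ivy (knight) says "At least one of us is a knave" - this is TRUE because Uma and Alice are knaves.
- Alice (knave) says "Uma is a knight" - this is FALSE (a lie) because Uma is a knave.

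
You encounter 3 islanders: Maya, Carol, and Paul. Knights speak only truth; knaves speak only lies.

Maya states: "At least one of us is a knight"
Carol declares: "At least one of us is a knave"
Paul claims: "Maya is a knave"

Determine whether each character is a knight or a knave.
Maya is a knight.
Carol is a knight.
Paul is a knave.

Verification:
- Maya (knight) says "At least one of us is a knight" - this is TRUE because Maya and Carol are knights.
- Carol (knight) says "At least one of us is a knave" - this is TRUE because Paul is a knave.
- Paul (knave) says "Maya is a knave" - this is FALSE (a lie) because Maya is a knight.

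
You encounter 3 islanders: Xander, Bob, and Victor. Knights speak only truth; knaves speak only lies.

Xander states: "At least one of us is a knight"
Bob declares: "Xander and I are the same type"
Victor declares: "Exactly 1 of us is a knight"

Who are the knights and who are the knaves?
Xander is a knight.
Bob is a knight.
Victor is a knave.

Verification:
- Xander (knight) says "At least one of us is a knight" - this is TRUE because Xander and Bob are knights.
- Bob (knight) says "Xander and I are the same type" - this is TRUE because Bob is a knight and Xander is a knight.
- Victor (knave) says "Exactly 1 of us is a knight" - this is FALSE (a lie) because there are 2 knights.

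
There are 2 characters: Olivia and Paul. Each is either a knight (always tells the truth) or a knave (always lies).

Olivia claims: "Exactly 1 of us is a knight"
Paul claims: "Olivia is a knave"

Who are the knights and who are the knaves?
Olivia is a knight.
Paul is a knave.

Verification:
- Olivia (knight) says "Exactly 1 of us is a knight" - this is TRUE because there are 1 knights.
- Paul (knave) says "Olivia is a knave" - this is FALSE (a lie) because Olivia is a knight.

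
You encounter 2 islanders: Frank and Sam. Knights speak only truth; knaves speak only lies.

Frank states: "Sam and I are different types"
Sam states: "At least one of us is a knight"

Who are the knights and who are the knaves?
Frank is a knave.
Sam is a knave.

Verification:
- Frank (knave) says "Sam and I are different types" - this is FALSE (a lie) because Frank is a knave and Sam is a knave.
- Sam (knave) says "At least one of us is a knight" - this is FALSE (a lie) because no one is a knight.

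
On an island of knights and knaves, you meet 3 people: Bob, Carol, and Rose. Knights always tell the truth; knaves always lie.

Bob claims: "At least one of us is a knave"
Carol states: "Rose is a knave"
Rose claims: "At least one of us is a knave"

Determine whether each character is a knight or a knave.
Bob is a knight.
Carol is a knave.
Rose is a knight.

Verification:
- Bob (knight) says "At least one of us is a knave" - this is TRUE because Carol is a knave.
- Carol (knave) says "Rose is a knave" - this is FALSE (a lie) because Rose is a knight.
- Rose (knight) says "At least one of us is a knave" - this is TRUE because Carol is a knave.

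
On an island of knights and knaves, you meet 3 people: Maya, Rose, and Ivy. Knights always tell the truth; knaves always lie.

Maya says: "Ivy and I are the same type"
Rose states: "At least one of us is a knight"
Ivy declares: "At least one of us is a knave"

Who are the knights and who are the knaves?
Maya is a knave.
Rose is a knight.
Ivy is a knight.

Verification:
- Maya (knave) says "Ivy and I are the same type" - this is FALSE (a lie) because Maya is a knave and Ivy is a knight.
- Rose (knight) says "At least one of us is a knight" - this is TRUE because Rose and Ivy are knights.
- Ivy (knight) says "At least one of us is a knave" - this is TRUE because Maya is a knave.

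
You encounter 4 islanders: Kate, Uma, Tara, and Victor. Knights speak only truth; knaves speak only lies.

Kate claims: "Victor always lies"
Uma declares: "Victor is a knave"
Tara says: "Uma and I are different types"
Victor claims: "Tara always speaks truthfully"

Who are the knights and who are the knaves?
Kate is a knave.
Uma is a knave.
Tara is a knight.
Victor is a knight.

Verification:
- Kate (knave) says "Victor always lies" - this is FALSE (a lie) because Victor is a knight.
- Uma (knave) says "Victor is a knave" - this is FALSE (a lie) because Victor is a knight.
- Tara (knight) says "Uma and I are different types" - this is TRUE because Tara is a knight and Uma is a knave.
- Victor (knight) says "Tara always speaks truthfully" - this is TRUE because Tara is a knight.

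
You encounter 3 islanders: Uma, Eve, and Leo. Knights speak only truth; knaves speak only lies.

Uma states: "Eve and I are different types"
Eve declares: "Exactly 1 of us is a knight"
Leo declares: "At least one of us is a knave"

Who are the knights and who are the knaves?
Uma is a knight.
Eve is a knave.
Leo is a knight.

Verification:
- Uma (knight) says "Eve and I are different types" - this is TRUE because Uma is a knight and Eve is a knave.
- Eve (knave) says "Exactly 1 of us is a knight" - this is FALSE (a lie) because there are 2 knights.
- Leo (knight) says "At least one of us is a knave" - this is TRUE because Eve is a knave.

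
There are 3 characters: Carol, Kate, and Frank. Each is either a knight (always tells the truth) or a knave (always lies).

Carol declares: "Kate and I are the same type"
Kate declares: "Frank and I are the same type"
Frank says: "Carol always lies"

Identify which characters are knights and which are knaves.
Carol is a knave.
Kate is a knight.
Frank is a knight.

Verification:
- Carol (knave) says "Kate and I are the same type" - this is FALSE (a lie) because Carol is a knave and Kate is a knight.
- Kate (knight) says "Frank and I are the same type" - this is TRUE because Kate is a knight and Frank is a knight.
- Frank (knight) says "Carol always lies" - this is TRUE because Carol is a knave.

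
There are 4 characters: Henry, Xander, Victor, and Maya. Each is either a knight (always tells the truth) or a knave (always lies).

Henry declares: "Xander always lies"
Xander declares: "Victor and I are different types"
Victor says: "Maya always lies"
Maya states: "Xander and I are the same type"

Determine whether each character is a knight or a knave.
Henry is a knave.
Xander is a knight.
Victor is a knave.
Maya is a knight.

Verification:
- Henry (knave) says "Xander always lies" - this is FALSE (a lie) because Xander is a knight.
- Xander (knight) says "Victor and I are different types" - this is TRUE because Xander is a knight and Victor is a knave.
- Victor (knave) says "Maya always lies" - this is FALSE (a lie) because Maya is a knight.
- Maya (knight) says "Xander and I are the same type" - this is TRUE because Maya is a knight and Xander is a knight.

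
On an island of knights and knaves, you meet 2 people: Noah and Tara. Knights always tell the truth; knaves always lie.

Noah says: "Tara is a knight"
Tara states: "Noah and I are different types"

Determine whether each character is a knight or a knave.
Noah is a knave.
Tara is a knave.

Verification:
- Noah (knave) says "Tara is a knight" - this is FALSE (a lie) because Tara is a knave.
- Tara (knave) says "Noah and I are different types" - this is FALSE (a lie) because Tara is a knave and Noah is a knave.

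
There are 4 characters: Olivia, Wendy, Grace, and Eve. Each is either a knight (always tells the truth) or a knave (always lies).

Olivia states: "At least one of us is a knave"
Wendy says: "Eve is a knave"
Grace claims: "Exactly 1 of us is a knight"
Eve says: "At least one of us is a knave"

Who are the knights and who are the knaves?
Olivia is a knight.
Wendy is a knave.
Grace is a knave.
Eve is a knight.

Verification:
- Olivia (knight) says "At least one of us is a knave" - this is TRUE because Wendy and Grace are knaves.
- Wendy (knave) says "Eve is a knave" - this is FALSE (a lie) because Eve is a knight.
- Grace (knave) says "Exactly 1 of us is a knight" - this is FALSE (a lie) because there are 2 knights.
- Eve (knight) says "At least one of us is a knave" - this is TRUE because Wendy and Grace are knaves.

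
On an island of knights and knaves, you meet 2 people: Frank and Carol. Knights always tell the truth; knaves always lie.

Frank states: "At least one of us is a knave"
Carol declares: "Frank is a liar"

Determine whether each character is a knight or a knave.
Frank is a knight.
Carol is a knave.

Verification:
- Frank (knight) says "At least one of us is a knave" - this is TRUE because Carol is a knave.
- Carol (knave) says "Frank is a liar" - this is FALSE (a lie) because Frank is a knight.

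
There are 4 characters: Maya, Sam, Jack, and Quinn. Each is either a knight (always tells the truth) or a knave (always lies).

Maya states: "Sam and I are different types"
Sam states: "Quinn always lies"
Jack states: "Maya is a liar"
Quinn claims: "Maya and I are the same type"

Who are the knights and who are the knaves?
Maya is a knight.
Sam is a knave.
Jack is a knave.
Quinn is a knight.

Verification:
- Maya (knight) says "Sam and I are different types" - this is TRUE because Maya is a knight and Sam is a knave.
- Sam (knave) says "Quinn always lies" - this is FALSE (a lie) because Quinn is a knight.
- Jack (knave) says "Maya is a liar" - this is FALSE (a lie) because Maya is a knight.
- Quinn (knight) says "Maya and I are the same type" - this is TRUE because Quinn is a knight and Maya is a knight.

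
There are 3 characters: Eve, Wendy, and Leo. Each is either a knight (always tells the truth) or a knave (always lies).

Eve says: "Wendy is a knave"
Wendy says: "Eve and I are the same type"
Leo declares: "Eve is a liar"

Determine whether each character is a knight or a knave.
Eve is a knight.
Wendy is a knave.
Leo is a knave.

Verification:
- Eve (knight) says "Wendy is a knave" - this is TRUE because Wendy is a knave.
- Wendy (knave) says "Eve and I are the same type" - this is FALSE (a lie) because Wendy is a knave and Eve is a knight.
- Leo (knave) says "Eve is a liar" - this is FALSE (a lie) because Eve is a knight.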